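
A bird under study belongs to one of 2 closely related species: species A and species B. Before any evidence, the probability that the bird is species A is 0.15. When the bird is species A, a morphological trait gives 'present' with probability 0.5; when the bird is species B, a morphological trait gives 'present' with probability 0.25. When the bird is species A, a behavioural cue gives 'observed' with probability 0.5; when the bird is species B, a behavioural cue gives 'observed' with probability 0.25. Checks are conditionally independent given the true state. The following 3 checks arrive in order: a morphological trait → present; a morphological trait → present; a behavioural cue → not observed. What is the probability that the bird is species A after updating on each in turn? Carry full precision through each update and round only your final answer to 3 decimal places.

After a morphological trait='present': P(species A) = 0.5·0.1500 / (0.5·0.1500 + 0.25·0.8500) ≈ 0.2609
After a morphological trait='present': P(species A) = 0.5·0.2609 / (0.5·0.2609 + 0.25·0.7391) ≈ 0.4138
After a behavioural cue='not observed': P(species A) = 0.5·0.4138 / (0.5·0.4138 + 0.75·0.5862) ≈ 0.3200

0.320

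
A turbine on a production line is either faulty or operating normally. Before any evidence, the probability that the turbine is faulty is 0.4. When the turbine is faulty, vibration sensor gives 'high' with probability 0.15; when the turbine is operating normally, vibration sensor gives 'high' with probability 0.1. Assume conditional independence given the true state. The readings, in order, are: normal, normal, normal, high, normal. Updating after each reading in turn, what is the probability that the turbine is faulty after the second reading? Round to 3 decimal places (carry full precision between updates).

0.373

Apply Bayes' rule sequentially, carrying P(faulty) forward.
After 'normal': P(faulty) = 0.85·0.4000 / (0.85·0.4000 + 0.9·0.6000) ≈ 0.3864
After 'normal': P(faulty) = 0.85·0.3864 / (0.85·0.3864 + 0.9·0.6136) ≈ 0.3729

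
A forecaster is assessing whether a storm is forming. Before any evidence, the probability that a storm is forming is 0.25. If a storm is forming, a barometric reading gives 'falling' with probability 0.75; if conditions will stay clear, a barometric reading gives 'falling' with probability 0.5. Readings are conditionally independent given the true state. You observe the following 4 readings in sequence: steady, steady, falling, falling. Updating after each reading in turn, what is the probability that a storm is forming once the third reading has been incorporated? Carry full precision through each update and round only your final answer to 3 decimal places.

0.111

After 'steady': P(storm) = 0.25·0.2500 / (0.25·0.2500 + 0.5·0.7500) ≈ 0.1429
After 'steady': P(storm) = 0.25·0.1429 / (0.25·0.1429 + 0.5·0.8571) ≈ 0.0769
After 'falling': P(storm) = 0.75·0.0769 / (0.75·0.0769 + 0.5·0.9231) ≈ 0.1111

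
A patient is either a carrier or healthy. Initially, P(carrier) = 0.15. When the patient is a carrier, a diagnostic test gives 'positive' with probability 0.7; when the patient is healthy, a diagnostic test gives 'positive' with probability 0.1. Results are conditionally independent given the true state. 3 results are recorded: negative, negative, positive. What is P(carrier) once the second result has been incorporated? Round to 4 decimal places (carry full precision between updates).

0.0192

After 'negative': P(carrier) = 0.3·0.1500 / (0.3·0.1500 + 0.9·0.8500) ≈ 0.0556
After 'negative': P(carrier) = 0.3·0.0556 / (0.3·0.0556 + 0.9·0.9444) ≈ 0.0192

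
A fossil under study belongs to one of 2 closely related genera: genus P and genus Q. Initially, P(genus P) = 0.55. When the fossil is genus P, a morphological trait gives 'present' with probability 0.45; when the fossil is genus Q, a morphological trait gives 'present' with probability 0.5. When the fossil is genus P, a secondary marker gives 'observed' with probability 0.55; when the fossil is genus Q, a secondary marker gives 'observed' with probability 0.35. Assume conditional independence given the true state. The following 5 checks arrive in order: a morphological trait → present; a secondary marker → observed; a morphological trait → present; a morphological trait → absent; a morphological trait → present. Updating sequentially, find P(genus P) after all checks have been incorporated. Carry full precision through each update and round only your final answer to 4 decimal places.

0.6063

After a morphological trait='present': P(genus P) = 0.45·0.5500 / (0.45·0.5500 + 0.5·0.4500) ≈ 0.5238
After a secondary marker='observed': P(genus P) = 0.55·0.5238 / (0.55·0.5238 + 0.35·0.4762) ≈ 0.6335
After a morphological trait='present': P(genus P) = 0.45·0.6335 / (0.45·0.6335 + 0.5·0.3665) ≈ 0.6087
After a morphological trait='absent': P(genus P) = 0.55·0.6087 / (0.55·0.6087 + 0.5·0.3913) ≈ 0.6312
After a morphological trait='present': P(genus P) = 0.45·0.6312 / (0.45·0.6312 + 0.5·0.3688) ≈ 0.6063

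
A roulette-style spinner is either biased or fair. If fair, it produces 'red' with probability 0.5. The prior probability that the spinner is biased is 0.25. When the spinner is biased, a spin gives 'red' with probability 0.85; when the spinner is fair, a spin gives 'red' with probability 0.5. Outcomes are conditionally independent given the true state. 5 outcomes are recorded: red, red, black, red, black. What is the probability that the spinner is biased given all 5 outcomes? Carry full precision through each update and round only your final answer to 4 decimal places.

Each posterior becomes the prior for the next update.
After 'red': P(biased) = 0.85·0.2500 / (0.85·0.2500 + 0.5·0.7500) ≈ 0.3617
After 'red': P(biased) = 0.85·0.3617 / (0.85·0.3617 + 0.5·0.6383) ≈ 0.4907
After 'black': P(biased) = 0.15·0.4907 / (0.15·0.4907 + 0.5·0.5093) ≈ 0.2242
After 'red': P(biased) = 0.85·0.2242 / (0.85·0.2242 + 0.5·0.7758) ≈ 0.3294
After 'black': P(biased) = 0.15·0.3294 / (0.15·0.3294 + 0.5·0.6706) ≈ 0.1285

0.1285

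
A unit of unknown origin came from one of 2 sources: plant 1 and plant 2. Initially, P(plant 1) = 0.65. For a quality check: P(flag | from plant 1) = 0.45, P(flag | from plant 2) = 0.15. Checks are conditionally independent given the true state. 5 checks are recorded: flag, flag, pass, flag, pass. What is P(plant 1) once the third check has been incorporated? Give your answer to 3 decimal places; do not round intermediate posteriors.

0.915

After 'flag': P(plant 1) = 0.45·0.6500 / (0.45·0.6500 + 0.15·0.3500) ≈ 0.8478
After 'flag': P(plant 1) = 0.45·0.8478 / (0.45·0.8478 + 0.15·0.1522) ≈ 0.9435
After 'pass': P(plant 1) = 0.55·0.9435 / (0.55·0.9435 + 0.85·0.0565) ≈ 0.9154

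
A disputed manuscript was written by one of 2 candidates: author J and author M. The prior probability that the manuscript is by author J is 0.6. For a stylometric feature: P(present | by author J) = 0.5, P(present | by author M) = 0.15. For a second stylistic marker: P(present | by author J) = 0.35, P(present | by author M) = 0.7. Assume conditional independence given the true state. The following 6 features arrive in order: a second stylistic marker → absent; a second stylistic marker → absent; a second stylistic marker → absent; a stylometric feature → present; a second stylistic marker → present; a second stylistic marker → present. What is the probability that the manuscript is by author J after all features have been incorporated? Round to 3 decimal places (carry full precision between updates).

After a second stylistic marker='absent': P(author J) = 0.65·0.6000 / (0.65·0.6000 + 0.3·0.4000) ≈ 0.7647
After a second stylistic marker='absent': P(author J) = 0.65·0.7647 / (0.65·0.7647 + 0.3·0.2353) ≈ 0.8756
After a second stylistic marker='absent': P(author J) = 0.65·0.8756 / (0.65·0.8756 + 0.3·0.1244) ≈ 0.9385
After a stylometric feature='present': P(author J) = 0.5·0.9385 / (0.5·0.9385 + 0.15·0.0615) ≈ 0.9807
After a second stylistic marker='present': P(author J) = 0.35·0.9807 / (0.35·0.9807 + 0.7·0.0193) ≈ 0.9622
After a second stylistic marker='present': P(author J) = 0.35·0.9622 / (0.35·0.9622 + 0.7·0.0378) ≈ 0.9271

0.927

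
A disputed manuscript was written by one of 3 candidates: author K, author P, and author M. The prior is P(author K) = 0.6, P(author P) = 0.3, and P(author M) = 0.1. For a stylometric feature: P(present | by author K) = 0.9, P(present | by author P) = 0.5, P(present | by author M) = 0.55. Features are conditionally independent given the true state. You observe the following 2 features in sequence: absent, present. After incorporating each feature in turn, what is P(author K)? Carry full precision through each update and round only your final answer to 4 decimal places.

After 'absent': normaliser = 0.1·0.6000 + 0.5·0.3000 + 0.45·0.1000; P(author K) ≈ 0.2353, P(author P) ≈ 0.5882, P(author M) ≈ 0.1765
After 'present': normaliser = 0.9·0.2353 + 0.5·0.5882 + 0.55·0.1765; P(author K) ≈ 0.3512, P(author P) ≈ 0.4878, P(author M) ≈ 0.1610

0.3512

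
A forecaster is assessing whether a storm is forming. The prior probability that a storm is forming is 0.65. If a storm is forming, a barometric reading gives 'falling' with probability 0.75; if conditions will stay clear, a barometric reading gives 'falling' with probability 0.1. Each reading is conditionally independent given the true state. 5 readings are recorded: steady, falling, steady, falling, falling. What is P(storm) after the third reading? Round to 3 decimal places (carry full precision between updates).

0.518

After 'steady': P(storm) = 0.25·0.6500 / (0.25·0.6500 + 0.9·0.3500) ≈ 0.3403
After 'falling': P(storm) = 0.75·0.3403 / (0.75·0.3403 + 0.1·0.6597) ≈ 0.7946
After 'steady': P(storm) = 0.25·0.7946 / (0.25·0.7946 + 0.9·0.2054) ≈ 0.5180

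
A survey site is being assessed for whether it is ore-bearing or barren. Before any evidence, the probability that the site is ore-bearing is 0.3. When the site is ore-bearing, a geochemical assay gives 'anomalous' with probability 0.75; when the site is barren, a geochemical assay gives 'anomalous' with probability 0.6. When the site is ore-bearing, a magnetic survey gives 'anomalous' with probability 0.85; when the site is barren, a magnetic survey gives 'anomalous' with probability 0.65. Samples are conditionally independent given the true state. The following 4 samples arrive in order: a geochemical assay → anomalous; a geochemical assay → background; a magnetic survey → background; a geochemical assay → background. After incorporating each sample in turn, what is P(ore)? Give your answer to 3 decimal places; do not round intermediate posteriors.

0.082

Apply Bayes' rule sequentially, carrying P(ore) forward.
After a geochemical assay='anomalous': P(ore) = 0.75·0.3000 / (0.75·0.3000 + 0.6·0.7000) ≈ 0.3488
After a geochemical assay='background': P(ore) = 0.25·0.3488 / (0.25·0.3488 + 0.4·0.6512) ≈ 0.2508
After a magnetic survey='background': P(ore) = 0.15·0.2508 / (0.15·0.2508 + 0.35·0.7492) ≈ 0.1255
After a geochemical assay='background': P(ore) = 0.25·0.1255 / (0.25·0.1255 + 0.4·0.8745) ≈ 0.0823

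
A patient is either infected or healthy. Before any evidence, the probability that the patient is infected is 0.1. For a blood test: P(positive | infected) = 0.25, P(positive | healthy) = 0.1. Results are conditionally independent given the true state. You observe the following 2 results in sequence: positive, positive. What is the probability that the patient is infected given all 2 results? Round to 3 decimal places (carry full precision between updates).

0.410

After 'positive': P(infected) = 0.25·0.1000 / (0.25·0.1000 + 0.1·0.9000) ≈ 0.2174
After 'positive': P(infected) = 0.25·0.2174 / (0.25·0.2174 + 0.1·0.7826) ≈ 0.4098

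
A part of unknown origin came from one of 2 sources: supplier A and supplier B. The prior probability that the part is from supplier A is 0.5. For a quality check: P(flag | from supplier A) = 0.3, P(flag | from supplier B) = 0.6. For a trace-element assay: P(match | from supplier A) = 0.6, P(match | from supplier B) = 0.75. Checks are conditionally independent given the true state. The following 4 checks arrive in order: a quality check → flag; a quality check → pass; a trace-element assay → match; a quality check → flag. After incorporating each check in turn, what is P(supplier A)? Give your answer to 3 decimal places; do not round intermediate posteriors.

0.259

After a quality check='flag': P(supplier A) = 0.3·0.5000 / (0.3·0.5000 + 0.6·0.5000) ≈ 0.3333
After a quality check='pass': P(supplier A) = 0.7·0.3333 / (0.7·0.3333 + 0.4·0.6667) ≈ 0.4667
After a trace-element assay='match': P(supplier A) = 0.6·0.4667 / (0.6·0.4667 + 0.75·0.5333) ≈ 0.4118
After a quality check='flag': P(supplier A) = 0.3·0.4118 / (0.3·0.4118 + 0.6·0.5882) ≈ 0.2593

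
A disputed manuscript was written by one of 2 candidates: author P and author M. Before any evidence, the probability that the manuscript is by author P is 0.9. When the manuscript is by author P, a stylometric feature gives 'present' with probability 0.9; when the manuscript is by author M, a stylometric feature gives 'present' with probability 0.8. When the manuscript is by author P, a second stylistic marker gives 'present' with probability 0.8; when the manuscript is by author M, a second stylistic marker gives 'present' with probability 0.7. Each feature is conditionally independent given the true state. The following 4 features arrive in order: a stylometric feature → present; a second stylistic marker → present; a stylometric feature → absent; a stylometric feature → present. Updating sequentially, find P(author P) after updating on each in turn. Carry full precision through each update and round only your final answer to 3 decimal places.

After a stylometric feature='present': P(author P) = 0.9·0.9000 / (0.9·0.9000 + 0.8·0.1000) ≈ 0.9101
After a second stylistic marker='present': P(author P) = 0.8·0.9101 / (0.8·0.9101 + 0.7·0.0899) ≈ 0.9205
After a stylometric feature='absent': P(author P) = 0.1·0.9205 / (0.1·0.9205 + 0.2·0.0795) ≈ 0.8526
After a stylometric feature='present': P(author P) = 0.9·0.8526 / (0.9·0.8526 + 0.8·0.1474) ≈ 0.8668

0.867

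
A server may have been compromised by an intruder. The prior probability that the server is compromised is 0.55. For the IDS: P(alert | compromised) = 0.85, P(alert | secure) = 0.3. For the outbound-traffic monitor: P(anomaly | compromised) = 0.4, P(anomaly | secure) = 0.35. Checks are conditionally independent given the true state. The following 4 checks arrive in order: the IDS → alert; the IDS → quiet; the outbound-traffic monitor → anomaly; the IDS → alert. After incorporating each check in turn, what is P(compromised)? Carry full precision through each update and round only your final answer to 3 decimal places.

0.706

Apply Bayes' rule sequentially, carrying P(compromised) forward.
After the IDS='alert': P(compromised) = 0.85·0.5500 / (0.85·0.5500 + 0.3·0.4500) ≈ 0.7759
After the IDS='quiet': P(compromised) = 0.15·0.7759 / (0.15·0.7759 + 0.7·0.2241) ≈ 0.4260
After the outbound-traffic monitor='anomaly': P(compromised) = 0.4·0.4260 / (0.4·0.4260 + 0.35·0.5740) ≈ 0.4589
After the IDS='alert': P(compromised) = 0.85·0.4589 / (0.85·0.4589 + 0.3·0.5411) ≈ 0.7061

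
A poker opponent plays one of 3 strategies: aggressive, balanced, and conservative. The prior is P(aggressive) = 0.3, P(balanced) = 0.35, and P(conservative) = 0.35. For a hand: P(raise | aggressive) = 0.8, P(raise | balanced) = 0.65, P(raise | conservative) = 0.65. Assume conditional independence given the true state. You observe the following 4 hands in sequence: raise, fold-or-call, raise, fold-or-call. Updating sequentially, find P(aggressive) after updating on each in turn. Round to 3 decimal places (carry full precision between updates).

Apply Bayes' rule sequentially, carrying P(aggressive) forward.
After 'raise': normaliser = 0.8·0.3000 + 0.65·0.3500 + 0.65·0.3500; P(aggressive) ≈ 0.3453, P(balanced) ≈ 0.3273, P(conservative) ≈ 0.3273
After 'fold-or-call': normaliser = 0.2·0.3453 + 0.35·0.3273 + 0.35·0.3273; P(aggressive) ≈ 0.2316, P(balanced) ≈ 0.3842, P(conservative) ≈ 0.3842
After 'raise': normaliser = 0.8·0.2316 + 0.65·0.3842 + 0.65·0.3842; P(aggressive) ≈ 0.2706, P(balanced) ≈ 0.3647, P(conservative) ≈ 0.3647
After 'fold-or-call': normaliser = 0.2·0.2706 + 0.35·0.3647 + 0.35·0.3647; P(aggressive) ≈ 0.1749, P(balanced) ≈ 0.4125, P(conservative) ≈ 0.4125

0.175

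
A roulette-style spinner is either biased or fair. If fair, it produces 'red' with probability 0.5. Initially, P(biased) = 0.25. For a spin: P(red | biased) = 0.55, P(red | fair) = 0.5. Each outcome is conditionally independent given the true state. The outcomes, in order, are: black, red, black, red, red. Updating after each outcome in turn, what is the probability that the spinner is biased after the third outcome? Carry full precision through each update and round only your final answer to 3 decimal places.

0.229

Apply Bayes' rule sequentially, carrying P(biased) forward.
After 'black': P(biased) = 0.45·0.2500 / (0.45·0.2500 + 0.5·0.7500) ≈ 0.2308
After 'red': P(biased) = 0.55·0.2308 / (0.55·0.2308 + 0.5·0.7692) ≈ 0.2481
After 'black': P(biased) = 0.45·0.2481 / (0.45·0.2481 + 0.5·0.7519) ≈ 0.2290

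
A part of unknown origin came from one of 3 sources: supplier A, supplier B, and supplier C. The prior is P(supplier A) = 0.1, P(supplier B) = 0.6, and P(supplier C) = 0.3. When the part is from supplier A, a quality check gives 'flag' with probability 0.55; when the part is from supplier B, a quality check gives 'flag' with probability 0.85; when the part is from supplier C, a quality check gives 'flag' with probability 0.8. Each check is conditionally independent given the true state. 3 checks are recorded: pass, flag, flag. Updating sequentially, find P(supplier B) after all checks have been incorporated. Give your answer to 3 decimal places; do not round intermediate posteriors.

0.556

After 'pass': normaliser = 0.45·0.1000 + 0.15·0.6000 + 0.2·0.3000; P(supplier A) ≈ 0.2308, P(supplier B) ≈ 0.4615, P(supplier C) ≈ 0.3077
After 'flag': normaliser = 0.55·0.2308 + 0.85·0.4615 + 0.8·0.3077; P(supplier A) ≈ 0.1658, P(supplier B) ≈ 0.5126, P(supplier C) ≈ 0.3216
After 'flag': normaliser = 0.55·0.1658 + 0.85·0.5126 + 0.8·0.3216; P(supplier A) ≈ 0.1163, P(supplier B) ≈ 0.5556, P(supplier C) ≈ 0.3281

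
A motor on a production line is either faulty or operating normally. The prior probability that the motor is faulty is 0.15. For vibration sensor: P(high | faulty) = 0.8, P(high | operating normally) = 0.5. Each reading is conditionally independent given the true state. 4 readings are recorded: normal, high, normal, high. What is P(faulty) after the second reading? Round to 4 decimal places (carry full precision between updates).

0.1015

After 'normal': P(faulty) = 0.2·0.1500 / (0.2·0.1500 + 0.5·0.8500) ≈ 0.0659
After 'high': P(faulty) = 0.8·0.0659 / (0.8·0.0659 + 0.5·0.9341) ≈ 0.1015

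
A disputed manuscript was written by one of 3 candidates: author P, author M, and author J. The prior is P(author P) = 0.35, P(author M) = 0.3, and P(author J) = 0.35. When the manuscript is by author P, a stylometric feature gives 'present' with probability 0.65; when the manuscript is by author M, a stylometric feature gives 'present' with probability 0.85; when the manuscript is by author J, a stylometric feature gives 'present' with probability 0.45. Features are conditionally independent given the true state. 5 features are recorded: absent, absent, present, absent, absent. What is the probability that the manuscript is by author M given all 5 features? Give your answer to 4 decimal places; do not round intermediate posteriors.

After 'absent': normaliser = 0.35·0.3500 + 0.15·0.3000 + 0.55·0.3500; P(author P) ≈ 0.3403, P(author M) ≈ 0.1250, P(author J) ≈ 0.5347
After 'absent': normaliser = 0.35·0.3403 + 0.15·0.1250 + 0.55·0.5347; P(author P) ≈ 0.2757, P(author M) ≈ 0.0434, P(author J) ≈ 0.6809
After 'present': normaliser = 0.65·0.2757 + 0.85·0.0434 + 0.45·0.6809; P(author P) ≈ 0.3430, P(author M) ≈ 0.0706, P(author J) ≈ 0.5864
After 'absent': normaliser = 0.35·0.3430 + 0.15·0.0706 + 0.55·0.5864; P(author P) ≈ 0.2649, P(author M) ≈ 0.0234, P(author J) ≈ 0.7117
After 'absent': normaliser = 0.35·0.2649 + 0.15·0.0234 + 0.55·0.7117; P(author P) ≈ 0.1901, P(author M) ≈ 0.0072, P(author J) ≈ 0.8027

0.0072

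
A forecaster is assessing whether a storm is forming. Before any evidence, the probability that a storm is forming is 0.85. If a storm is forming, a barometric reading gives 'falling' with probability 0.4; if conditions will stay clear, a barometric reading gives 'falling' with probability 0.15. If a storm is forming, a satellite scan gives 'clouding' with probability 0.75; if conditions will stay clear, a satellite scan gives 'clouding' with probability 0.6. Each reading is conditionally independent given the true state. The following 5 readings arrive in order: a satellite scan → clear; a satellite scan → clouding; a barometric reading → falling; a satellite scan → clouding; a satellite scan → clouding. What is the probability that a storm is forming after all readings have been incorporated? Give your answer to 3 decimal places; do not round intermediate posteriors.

After a satellite scan='clear': P(storm) = 0.25·0.8500 / (0.25·0.8500 + 0.4·0.1500) ≈ 0.7798
After a satellite scan='clouding': P(storm) = 0.75·0.7798 / (0.75·0.7798 + 0.6·0.2202) ≈ 0.8157
After a barometric reading='falling': P(storm) = 0.4·0.8157 / (0.4·0.8157 + 0.15·0.1843) ≈ 0.9219
After a satellite scan='clouding': P(storm) = 0.75·0.9219 / (0.75·0.9219 + 0.6·0.0781) ≈ 0.9365
After a satellite scan='clouding': P(storm) = 0.75·0.9365 / (0.75·0.9365 + 0.6·0.0635) ≈ 0.9486

0.949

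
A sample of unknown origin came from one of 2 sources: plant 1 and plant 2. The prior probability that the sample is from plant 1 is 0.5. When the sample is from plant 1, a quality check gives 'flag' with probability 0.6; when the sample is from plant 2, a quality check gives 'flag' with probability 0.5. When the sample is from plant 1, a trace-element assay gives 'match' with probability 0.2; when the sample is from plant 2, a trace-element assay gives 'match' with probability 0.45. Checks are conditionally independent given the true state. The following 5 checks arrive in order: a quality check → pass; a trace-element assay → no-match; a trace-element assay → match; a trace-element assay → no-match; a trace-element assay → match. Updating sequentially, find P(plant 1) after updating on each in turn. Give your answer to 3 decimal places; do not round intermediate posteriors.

After a quality check='pass': P(plant 1) = 0.4·0.5000 / (0.4·0.5000 + 0.5·0.5000) ≈ 0.4444
After a trace-element assay='no-match': P(plant 1) = 0.8·0.4444 / (0.8·0.4444 + 0.55·0.5556) ≈ 0.5378
After a trace-element assay='match': P(plant 1) = 0.2·0.5378 / (0.2·0.5378 + 0.45·0.4622) ≈ 0.3409
After a trace-element assay='no-match': P(plant 1) = 0.8·0.3409 / (0.8·0.3409 + 0.55·0.6591) ≈ 0.4293
After a trace-element assay='match': P(plant 1) = 0.2·0.4293 / (0.2·0.4293 + 0.45·0.5707) ≈ 0.2506

0.251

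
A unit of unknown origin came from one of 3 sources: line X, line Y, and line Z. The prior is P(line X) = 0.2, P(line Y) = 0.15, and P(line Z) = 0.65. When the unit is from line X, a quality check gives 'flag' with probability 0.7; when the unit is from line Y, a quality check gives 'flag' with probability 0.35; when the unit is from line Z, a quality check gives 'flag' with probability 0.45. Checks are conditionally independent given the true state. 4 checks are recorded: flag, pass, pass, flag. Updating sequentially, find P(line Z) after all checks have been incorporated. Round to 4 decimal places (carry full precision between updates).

0.7060

After 'flag': normaliser = 0.7·0.2000 + 0.35·0.1500 + 0.45·0.6500; P(line X) ≈ 0.2887, P(line Y) ≈ 0.1082, P(line Z) ≈ 0.6031
After 'pass': normaliser = 0.3·0.2887 + 0.65·0.1082 + 0.55·0.6031; P(line X) ≈ 0.1772, P(line Y) ≈ 0.1440, P(line Z) ≈ 0.6788
After 'pass': normaliser = 0.3·0.1772 + 0.65·0.1440 + 0.55·0.6788; P(line X) ≈ 0.1022, P(line Y) ≈ 0.1800, P(line Z) ≈ 0.7178
After 'flag': normaliser = 0.7·0.1022 + 0.35·0.1800 + 0.45·0.7178; P(line X) ≈ 0.1564, P(line Y) ≈ 0.1376, P(line Z) ≈ 0.7060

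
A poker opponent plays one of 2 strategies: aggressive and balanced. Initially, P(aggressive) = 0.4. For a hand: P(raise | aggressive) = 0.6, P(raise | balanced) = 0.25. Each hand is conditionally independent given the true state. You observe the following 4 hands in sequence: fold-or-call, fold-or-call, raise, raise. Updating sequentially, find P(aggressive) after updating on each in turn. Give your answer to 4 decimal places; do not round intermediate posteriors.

After 'fold-or-call': P(aggressive) = 0.4·0.4000 / (0.4·0.4000 + 0.75·0.6000) ≈ 0.2623
After 'fold-or-call': P(aggressive) = 0.4·0.2623 / (0.4·0.2623 + 0.75·0.7377) ≈ 0.1594
After 'raise': P(aggressive) = 0.6·0.1594 / (0.6·0.1594 + 0.25·0.8406) ≈ 0.3128
After 'raise': P(aggressive) = 0.6·0.3128 / (0.6·0.3128 + 0.25·0.6872) ≈ 0.5220

0.5220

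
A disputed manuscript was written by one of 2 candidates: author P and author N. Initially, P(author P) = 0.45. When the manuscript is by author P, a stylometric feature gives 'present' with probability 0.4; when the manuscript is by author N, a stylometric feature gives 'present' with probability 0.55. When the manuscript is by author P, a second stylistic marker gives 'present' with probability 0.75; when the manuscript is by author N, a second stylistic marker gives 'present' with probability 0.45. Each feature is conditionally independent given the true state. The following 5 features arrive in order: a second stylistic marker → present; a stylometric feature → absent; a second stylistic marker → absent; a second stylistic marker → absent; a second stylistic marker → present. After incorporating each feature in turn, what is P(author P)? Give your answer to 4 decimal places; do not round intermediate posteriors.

After a second stylistic marker='present': P(author P) = 0.75·0.4500 / (0.75·0.4500 + 0.45·0.5500) ≈ 0.5769
After a stylometric feature='absent': P(author P) = 0.6·0.5769 / (0.6·0.5769 + 0.45·0.4231) ≈ 0.6452
After a second stylistic marker='absent': P(author P) = 0.25·0.6452 / (0.25·0.6452 + 0.55·0.3548) ≈ 0.4525
After a second stylistic marker='absent': P(author P) = 0.25·0.4525 / (0.25·0.4525 + 0.55·0.5475) ≈ 0.2731
After a second stylistic marker='present': P(author P) = 0.75·0.2731 / (0.75·0.2731 + 0.45·0.7269) ≈ 0.3850

0.3850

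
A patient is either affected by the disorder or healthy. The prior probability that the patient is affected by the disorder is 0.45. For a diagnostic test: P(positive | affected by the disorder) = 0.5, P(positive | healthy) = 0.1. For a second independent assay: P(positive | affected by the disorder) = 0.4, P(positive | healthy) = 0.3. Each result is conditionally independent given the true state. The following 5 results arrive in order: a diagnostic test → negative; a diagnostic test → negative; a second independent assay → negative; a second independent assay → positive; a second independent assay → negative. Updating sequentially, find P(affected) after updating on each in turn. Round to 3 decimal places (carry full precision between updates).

After a diagnostic test='negative': P(affected) = 0.5·0.4500 / (0.5·0.4500 + 0.9·0.5500) ≈ 0.3125
After a diagnostic test='negative': P(affected) = 0.5·0.3125 / (0.5·0.3125 + 0.9·0.6875) ≈ 0.2016
After a second independent assay='negative': P(affected) = 0.6·0.2016 / (0.6·0.2016 + 0.7·0.7984) ≈ 0.1779
After a second independent assay='positive': P(affected) = 0.4·0.1779 / (0.4·0.1779 + 0.3·0.8221) ≈ 0.2240
After a second independent assay='negative': P(affected) = 0.6·0.2240 / (0.6·0.2240 + 0.7·0.7760) ≈ 0.1983

0.198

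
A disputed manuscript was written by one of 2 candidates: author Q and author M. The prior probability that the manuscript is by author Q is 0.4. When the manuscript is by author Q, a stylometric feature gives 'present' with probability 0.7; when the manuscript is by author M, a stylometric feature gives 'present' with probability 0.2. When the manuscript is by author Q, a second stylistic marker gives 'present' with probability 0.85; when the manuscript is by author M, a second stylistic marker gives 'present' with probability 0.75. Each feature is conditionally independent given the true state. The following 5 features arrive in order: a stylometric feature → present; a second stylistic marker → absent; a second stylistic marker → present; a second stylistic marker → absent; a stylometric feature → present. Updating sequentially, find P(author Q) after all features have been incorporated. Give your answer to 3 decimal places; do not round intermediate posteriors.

After a stylometric feature='present': P(author Q) = 0.7·0.4000 / (0.7·0.4000 + 0.2·0.6000) ≈ 0.7000
After a second stylistic marker='absent': P(author Q) = 0.15·0.7000 / (0.15·0.7000 + 0.25·0.3000) ≈ 0.5833
After a second stylistic marker='present': P(author Q) = 0.85·0.5833 / (0.85·0.5833 + 0.75·0.4167) ≈ 0.6134
After a second stylistic marker='absent': P(author Q) = 0.15·0.6134 / (0.15·0.6134 + 0.25·0.3866) ≈ 0.4877
After a stylometric feature='present': P(author Q) = 0.7·0.4877 / (0.7·0.4877 + 0.2·0.5123) ≈ 0.7692

0.769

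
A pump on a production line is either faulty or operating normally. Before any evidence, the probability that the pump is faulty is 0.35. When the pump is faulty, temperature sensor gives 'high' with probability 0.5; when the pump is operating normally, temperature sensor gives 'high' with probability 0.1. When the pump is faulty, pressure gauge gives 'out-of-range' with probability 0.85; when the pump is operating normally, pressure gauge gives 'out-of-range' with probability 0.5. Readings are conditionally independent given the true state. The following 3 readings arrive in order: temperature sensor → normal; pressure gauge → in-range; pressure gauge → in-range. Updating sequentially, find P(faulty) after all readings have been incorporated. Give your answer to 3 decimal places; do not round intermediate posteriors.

Each posterior becomes the prior for the next update.
After temperature sensor='normal': P(faulty) = 0.5·0.3500 / (0.5·0.3500 + 0.9·0.6500) ≈ 0.2303
After pressure gauge='in-range': P(faulty) = 0.15·0.2303 / (0.15·0.2303 + 0.5·0.7697) ≈ 0.0824
After pressure gauge='in-range': P(faulty) = 0.15·0.0824 / (0.15·0.0824 + 0.5·0.9176) ≈ 0.0262

0.026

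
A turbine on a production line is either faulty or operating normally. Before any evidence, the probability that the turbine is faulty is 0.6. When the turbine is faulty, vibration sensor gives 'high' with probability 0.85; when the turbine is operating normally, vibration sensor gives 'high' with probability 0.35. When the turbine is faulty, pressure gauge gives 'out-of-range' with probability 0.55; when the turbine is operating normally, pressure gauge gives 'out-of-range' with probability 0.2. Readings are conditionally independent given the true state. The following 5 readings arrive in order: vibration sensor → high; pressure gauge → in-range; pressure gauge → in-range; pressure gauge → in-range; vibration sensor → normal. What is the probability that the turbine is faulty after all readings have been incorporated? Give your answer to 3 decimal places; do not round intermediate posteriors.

0.130

After vibration sensor='high': P(faulty) = 0.85·0.6000 / (0.85·0.6000 + 0.35·0.4000) ≈ 0.7846
After pressure gauge='in-range': P(faulty) = 0.45·0.7846 / (0.45·0.7846 + 0.8·0.2154) ≈ 0.6720
After pressure gauge='in-range': P(faulty) = 0.45·0.6720 / (0.45·0.6720 + 0.8·0.3280) ≈ 0.5355
After pressure gauge='in-range': P(faulty) = 0.45·0.5355 / (0.45·0.5355 + 0.8·0.4645) ≈ 0.3933
After vibration sensor='normal': P(faulty) = 0.15·0.3933 / (0.15·0.3933 + 0.65·0.6067) ≈ 0.1301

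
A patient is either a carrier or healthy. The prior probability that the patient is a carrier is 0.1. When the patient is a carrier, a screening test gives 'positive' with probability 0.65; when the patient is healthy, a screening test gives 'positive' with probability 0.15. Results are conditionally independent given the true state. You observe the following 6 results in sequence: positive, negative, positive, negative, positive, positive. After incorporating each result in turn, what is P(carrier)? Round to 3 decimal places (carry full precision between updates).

0.869

After 'positive': P(carrier) = 0.65·0.1000 / (0.65·0.1000 + 0.15·0.9000) ≈ 0.3250
After 'negative': P(carrier) = 0.35·0.3250 / (0.35·0.3250 + 0.85·0.6750) ≈ 0.1655
After 'positive': P(carrier) = 0.65·0.1655 / (0.65·0.1655 + 0.15·0.8345) ≈ 0.4621
After 'negative': P(carrier) = 0.35·0.4621 / (0.35·0.4621 + 0.85·0.5379) ≈ 0.2613
After 'positive': P(carrier) = 0.65·0.2613 / (0.65·0.2613 + 0.15·0.7387) ≈ 0.6052
After 'positive': P(carrier) = 0.65·0.6052 / (0.65·0.6052 + 0.15·0.3948) ≈ 0.8692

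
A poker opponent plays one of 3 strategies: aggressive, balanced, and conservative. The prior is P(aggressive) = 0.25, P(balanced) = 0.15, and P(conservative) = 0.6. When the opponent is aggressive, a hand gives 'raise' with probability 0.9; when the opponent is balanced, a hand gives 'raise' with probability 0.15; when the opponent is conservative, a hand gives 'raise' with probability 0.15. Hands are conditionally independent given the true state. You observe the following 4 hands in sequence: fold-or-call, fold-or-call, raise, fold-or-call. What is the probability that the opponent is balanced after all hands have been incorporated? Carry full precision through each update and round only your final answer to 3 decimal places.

0.199

After 'fold-or-call': normaliser = 0.1·0.2500 + 0.85·0.1500 + 0.85·0.6000; P(aggressive) ≈ 0.0377, P(balanced) ≈ 0.1925, P(conservative) ≈ 0.7698
After 'fold-or-call': normaliser = 0.1·0.0377 + 0.85·0.1925 + 0.85·0.7698; P(aggressive) ≈ 0.0046, P(balanced) ≈ 0.1991, P(conservative) ≈ 0.7963
After 'raise': normaliser = 0.9·0.0046 + 0.15·0.1991 + 0.15·0.7963; P(aggressive) ≈ 0.0269, P(balanced) ≈ 0.1946, P(conservative) ≈ 0.7785
After 'fold-or-call': normaliser = 0.1·0.0269 + 0.85·0.1946 + 0.85·0.7785; P(aggressive) ≈ 0.0032, P(balanced) ≈ 0.1994, P(conservative) ≈ 0.7974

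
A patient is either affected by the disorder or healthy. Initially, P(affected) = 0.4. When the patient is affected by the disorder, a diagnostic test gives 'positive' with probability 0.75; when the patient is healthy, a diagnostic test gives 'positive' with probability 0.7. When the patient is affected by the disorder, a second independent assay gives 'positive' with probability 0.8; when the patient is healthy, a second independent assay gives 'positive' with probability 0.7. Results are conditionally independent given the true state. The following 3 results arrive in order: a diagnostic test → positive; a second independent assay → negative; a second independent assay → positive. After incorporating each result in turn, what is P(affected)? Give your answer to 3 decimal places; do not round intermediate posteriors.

0.352

After a diagnostic test='positive': P(affected) = 0.75·0.4000 / (0.75·0.4000 + 0.7·0.6000) ≈ 0.4167
After a second independent assay='negative': P(affected) = 0.2·0.4167 / (0.2·0.4167 + 0.3·0.5833) ≈ 0.3226
After a second independent assay='positive': P(affected) = 0.8·0.3226 / (0.8·0.3226 + 0.7·0.6774) ≈ 0.3524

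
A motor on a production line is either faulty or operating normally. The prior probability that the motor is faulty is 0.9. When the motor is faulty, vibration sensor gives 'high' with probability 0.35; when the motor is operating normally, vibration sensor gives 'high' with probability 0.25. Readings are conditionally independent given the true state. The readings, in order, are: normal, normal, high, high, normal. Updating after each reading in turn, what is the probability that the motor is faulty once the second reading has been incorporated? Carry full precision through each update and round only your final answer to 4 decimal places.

0.8711

After 'normal': P(faulty) = 0.65·0.9000 / (0.65·0.9000 + 0.75·0.1000) ≈ 0.8864
After 'normal': P(faulty) = 0.65·0.8864 / (0.65·0.8864 + 0.75·0.1136) ≈ 0.8711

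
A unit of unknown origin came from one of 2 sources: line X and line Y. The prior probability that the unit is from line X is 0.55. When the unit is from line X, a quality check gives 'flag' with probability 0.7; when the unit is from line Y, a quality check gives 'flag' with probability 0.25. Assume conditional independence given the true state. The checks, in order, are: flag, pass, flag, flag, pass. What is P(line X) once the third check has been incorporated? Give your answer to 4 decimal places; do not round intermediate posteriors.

After 'flag': P(line X) = 0.7·0.5500 / (0.7·0.5500 + 0.25·0.4500) ≈ 0.7739
After 'pass': P(line X) = 0.3·0.7739 / (0.3·0.7739 + 0.75·0.2261) ≈ 0.5779
After 'flag': P(line X) = 0.7·0.5779 / (0.7·0.5779 + 0.25·0.4221) ≈ 0.7931

0.7931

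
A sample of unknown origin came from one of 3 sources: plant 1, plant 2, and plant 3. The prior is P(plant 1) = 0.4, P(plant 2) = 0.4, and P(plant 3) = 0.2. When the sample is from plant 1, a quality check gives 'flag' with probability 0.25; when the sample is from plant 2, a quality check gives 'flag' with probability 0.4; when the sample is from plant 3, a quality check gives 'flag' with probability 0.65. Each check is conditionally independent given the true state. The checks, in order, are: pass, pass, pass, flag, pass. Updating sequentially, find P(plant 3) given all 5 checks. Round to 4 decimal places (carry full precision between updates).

After 'pass': normaliser = 0.75·0.4000 + 0.6·0.4000 + 0.35·0.2000; P(plant 1) ≈ 0.4918, P(plant 2) ≈ 0.3934, P(plant 3) ≈ 0.1148
After 'pass': normaliser = 0.75·0.4918 + 0.6·0.3934 + 0.35·0.1148; P(plant 1) ≈ 0.5718, P(plant 2) ≈ 0.3659, P(plant 3) ≈ 0.0623
After 'pass': normaliser = 0.75·0.5718 + 0.6·0.3659 + 0.35·0.0623; P(plant 1) ≈ 0.6399, P(plant 2) ≈ 0.3276, P(plant 3) ≈ 0.0325
After 'flag': normaliser = 0.25·0.6399 + 0.4·0.3276 + 0.65·0.0325; P(plant 1) ≈ 0.5125, P(plant 2) ≈ 0.4198, P(plant 3) ≈ 0.0677
After 'pass': normaliser = 0.75·0.5125 + 0.6·0.4198 + 0.35·0.0677; P(plant 1) ≈ 0.5824, P(plant 2) ≈ 0.3817, P(plant 3) ≈ 0.0359

0.0359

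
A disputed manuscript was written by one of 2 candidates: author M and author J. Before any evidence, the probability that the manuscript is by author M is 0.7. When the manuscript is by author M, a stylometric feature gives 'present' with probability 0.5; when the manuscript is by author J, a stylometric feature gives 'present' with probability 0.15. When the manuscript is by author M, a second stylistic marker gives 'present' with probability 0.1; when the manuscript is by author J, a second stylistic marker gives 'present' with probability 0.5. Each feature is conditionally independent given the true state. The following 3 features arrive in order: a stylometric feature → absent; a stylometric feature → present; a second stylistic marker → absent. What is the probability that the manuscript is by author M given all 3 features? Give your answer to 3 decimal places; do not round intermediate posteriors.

Each posterior becomes the prior for the next update.
After a stylometric feature='absent': P(author M) = 0.5·0.7000 / (0.5·0.7000 + 0.85·0.3000) ≈ 0.5785
After a stylometric feature='present': P(author M) = 0.5·0.5785 / (0.5·0.5785 + 0.15·0.4215) ≈ 0.8206
After a second stylistic marker='absent': P(author M) = 0.9·0.8206 / (0.9·0.8206 + 0.5·0.1794) ≈ 0.8917

0.892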